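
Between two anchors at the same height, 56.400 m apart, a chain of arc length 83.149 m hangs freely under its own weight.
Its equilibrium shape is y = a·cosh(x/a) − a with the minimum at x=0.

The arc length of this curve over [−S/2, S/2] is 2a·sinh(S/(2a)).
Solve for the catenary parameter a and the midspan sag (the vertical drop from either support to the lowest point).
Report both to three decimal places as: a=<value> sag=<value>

seed: a₀ = √(S³/(24(L−S))) = √(56.400³/(24·26.749)) = 16.717035
iter 1: u=1.686902  f(a)=+4.074e+00  f'(a)=-4.208e+00  a ← 16.717035 − (+4.074e+00/-4.208e+00) = 17.685138
iter 2: u=1.594559  f(a)=+3.807e-01  f'(a)=-3.456e+00  a ← 17.685138 − (+3.807e-01/-3.456e+00) = 17.795314
iter 3: u=1.584687  f(a)=+4.081e-03  f'(a)=-3.382e+00  a ← 17.795314 − (+4.081e-03/-3.382e+00) = 17.796521
iter 4: u=1.584579  f(a)=+4.802e-07  f'(a)=-3.381e+00  a ← 17.796521 − (+4.802e-07/-3.381e+00) = 17.796521
iter 5: u=1.584579  f(a)=+1.421e-14  f'(a)=-3.381e+00  a ← 17.796521 − (+1.421e-14/-3.381e+00) = 17.796521
converged: |Δa| < 1e-12 after 5 iterations
sag = a·(cosh(S/(2a)) − 1) = 17.796521·(cosh(1.584579) − 1) = 27.426871
T_max/T_min = cosh(S/(2a)) = 2.541137

a=17.797 sag=27.427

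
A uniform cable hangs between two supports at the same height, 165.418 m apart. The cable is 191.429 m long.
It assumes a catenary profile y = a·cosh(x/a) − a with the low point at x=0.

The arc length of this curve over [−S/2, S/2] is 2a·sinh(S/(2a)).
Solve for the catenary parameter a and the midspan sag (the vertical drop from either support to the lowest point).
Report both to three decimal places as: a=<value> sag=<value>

a=87.091 sag=42.316

seed: a₀ = √(S³/(24(L−S))) = √(165.418³/(24·26.011)) = 85.151049
iter 1: u=0.971321  f(a)=+1.255e+00  f'(a)=-6.706e-01  a ← 85.151049 − (+1.255e+00/-6.706e-01) = 87.022561
iter 2: u=0.950432  f(a)=+4.257e-02  f'(a)=-6.258e-01  a ← 87.022561 − (+4.257e-02/-6.258e-01) = 87.090584
iter 3: u=0.949689  f(a)=+5.278e-05  f'(a)=-6.242e-01  a ← 87.090584 − (+5.278e-05/-6.242e-01) = 87.090669
iter 4: u=0.949688  f(a)=+8.137e-11  f'(a)=-6.242e-01  a ← 87.090669 − (+8.137e-11/-6.242e-01) = 87.090669
iter 5: u=0.949688  f(a)=+0.000e+00  f'(a)=-6.242e-01  a ← 87.090669 − (+0.000e+00/-6.242e-01) = 87.090669
converged: |Δa| < 1e-12 after 5 iterations
sag = a·(cosh(S/(2a)) − 1) = 87.090669·(cosh(0.949688) − 1) = 42.315862
T_max/T_min = cosh(S/(2a)) = 1.485883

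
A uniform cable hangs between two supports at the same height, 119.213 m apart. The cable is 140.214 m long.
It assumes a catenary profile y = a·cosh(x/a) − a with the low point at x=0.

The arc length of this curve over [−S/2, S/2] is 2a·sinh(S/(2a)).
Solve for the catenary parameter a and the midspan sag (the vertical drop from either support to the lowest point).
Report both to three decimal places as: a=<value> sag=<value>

a=59.451 sag=32.470

seed: a₀ = √(S³/(24(L−S))) = √(119.213³/(24·21.001)) = 57.977544
iter 1: u=1.028096  f(a)=+1.138e+00  f'(a)=-8.040e-01  a ← 57.977544 − (+1.138e+00/-8.040e-01) = 59.393298
iter 2: u=1.003590  f(a)=+4.303e-02  f'(a)=-7.442e-01  a ← 59.393298 − (+4.303e-02/-7.442e-01) = 59.451111
iter 3: u=1.002614  f(a)=+6.683e-05  f'(a)=-7.419e-01  a ← 59.451111 − (+6.683e-05/-7.419e-01) = 59.451201
iter 4: u=1.002612  f(a)=+1.618e-10  f'(a)=-7.419e-01  a ← 59.451201 − (+1.618e-10/-7.419e-01) = 59.451201
iter 5: u=1.002612  f(a)=-5.684e-14  f'(a)=-7.419e-01  a ← 59.451201 − (-5.684e-14/-7.419e-01) = 59.451201
converged: |Δa| < 1e-12 after 5 iterations
sag = a·(cosh(S/(2a)) − 1) = 59.451201·(cosh(1.002612) − 1) = 32.469617
T_max/T_min = cosh(S/(2a)) = 1.546156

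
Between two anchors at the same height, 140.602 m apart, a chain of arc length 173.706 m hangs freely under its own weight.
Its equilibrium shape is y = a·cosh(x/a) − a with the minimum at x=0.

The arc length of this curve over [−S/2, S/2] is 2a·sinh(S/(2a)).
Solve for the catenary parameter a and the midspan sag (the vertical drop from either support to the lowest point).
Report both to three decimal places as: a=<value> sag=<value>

seed: a₀ = √(S³/(24(L−S))) = √(140.602³/(24·33.104)) = 59.148181
iter 1: u=1.188557  f(a)=+2.418e+00  f'(a)=-1.286e+00  a ← 59.148181 − (+2.418e+00/-1.286e+00) = 61.029259
iter 2: u=1.151923  f(a)=+1.202e-01  f'(a)=-1.161e+00  a ← 61.029259 − (+1.202e-01/-1.161e+00) = 61.132779
iter 3: u=1.149972  f(a)=+3.310e-04  f'(a)=-1.154e+00  a ← 61.132779 − (+3.310e-04/-1.154e+00) = 61.133066
iter 4: u=1.149967  f(a)=+2.527e-09  f'(a)=-1.154e+00  a ← 61.133066 − (+2.527e-09/-1.154e+00) = 61.133066
iter 5: u=1.149967  f(a)=+0.000e+00  f'(a)=-1.154e+00  a ← 61.133066 − (+0.000e+00/-1.154e+00) = 61.133066
converged: |Δa| < 1e-12 after 5 iterations
sag = a·(cosh(S/(2a)) − 1) = 61.133066·(cosh(1.149967) − 1) = 45.077552
T_max/T_min = cosh(S/(2a)) = 1.737368

a=61.133 sag=45.078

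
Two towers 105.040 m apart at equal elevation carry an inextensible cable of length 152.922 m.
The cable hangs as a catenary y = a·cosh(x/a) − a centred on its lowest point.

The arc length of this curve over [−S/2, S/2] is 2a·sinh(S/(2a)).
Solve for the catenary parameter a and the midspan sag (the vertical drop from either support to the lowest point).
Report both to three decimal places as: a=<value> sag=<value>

a=33.735 sag=49.838

seed: a₀ = √(S³/(24(L−S))) = √(105.040³/(24·47.882)) = 31.757061
iter 1: u=1.653805  f(a)=+6.991e+00  f'(a)=-3.925e+00  a ← 31.757061 − (+6.991e+00/-3.925e+00) = 33.538196
iter 2: u=1.565976  f(a)=+6.313e-01  f'(a)=-3.246e+00  a ← 33.538196 − (+6.313e-01/-3.246e+00) = 33.732703
iter 3: u=1.556946  f(a)=+6.276e-03  f'(a)=-3.181e+00  a ← 33.732703 − (+6.276e-03/-3.181e+00) = 33.734676
iter 4: u=1.556855  f(a)=+6.338e-07  f'(a)=-3.181e+00  a ← 33.734676 − (+6.338e-07/-3.181e+00) = 33.734676
iter 5: u=1.556855  f(a)=-2.842e-14  f'(a)=-3.181e+00  a ← 33.734676 − (-2.842e-14/-3.181e+00) = 33.734676
converged: |Δa| < 1e-12 after 5 iterations
sag = a·(cosh(S/(2a)) − 1) = 33.734676·(cosh(1.556855) − 1) = 49.837526
T_max/T_min = cosh(S/(2a)) = 2.477338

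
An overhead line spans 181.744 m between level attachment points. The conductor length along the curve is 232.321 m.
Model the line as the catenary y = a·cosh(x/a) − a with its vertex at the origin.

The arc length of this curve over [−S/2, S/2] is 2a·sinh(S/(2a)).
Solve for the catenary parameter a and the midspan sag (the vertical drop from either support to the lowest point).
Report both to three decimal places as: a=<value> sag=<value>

seed: a₀ = √(S³/(24(L−S))) = √(181.744³/(24·50.577)) = 70.324713
iter 1: u=1.292177  f(a)=+4.394e+00  f'(a)=-1.693e+00  a ← 70.324713 − (+4.394e+00/-1.693e+00) = 72.919777
iter 2: u=1.246191  f(a)=+2.549e-01  f'(a)=-1.502e+00  a ← 72.919777 − (+2.549e-01/-1.502e+00) = 73.089511
iter 3: u=1.243297  f(a)=+9.751e-04  f'(a)=-1.491e+00  a ← 73.089511 − (+9.751e-04/-1.491e+00) = 73.090165
iter 4: u=1.243286  f(a)=+1.438e-08  f'(a)=-1.491e+00  a ← 73.090165 − (+1.438e-08/-1.491e+00) = 73.090165
iter 5: u=1.243286  f(a)=+0.000e+00  f'(a)=-1.491e+00  a ← 73.090165 − (+0.000e+00/-1.491e+00) = 73.090165
converged: |Δa| < 1e-12 after 5 iterations
sag = a·(cosh(S/(2a)) − 1) = 73.090165·(cosh(1.243286) − 1) = 64.152080
T_max/T_min = cosh(S/(2a)) = 1.877712

a=73.090 sag=64.152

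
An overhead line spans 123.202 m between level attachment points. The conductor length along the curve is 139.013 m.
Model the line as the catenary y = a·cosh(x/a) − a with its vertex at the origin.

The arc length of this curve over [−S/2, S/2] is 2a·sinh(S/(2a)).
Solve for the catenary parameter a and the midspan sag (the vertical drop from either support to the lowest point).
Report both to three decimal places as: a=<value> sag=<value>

seed: a₀ = √(S³/(24(L−S))) = √(123.202³/(24·15.811)) = 70.200685
iter 1: u=0.877499  f(a)=+6.200e-01  f'(a)=-4.861e-01  a ← 70.200685 − (+6.200e-01/-4.861e-01) = 71.476146
iter 2: u=0.861840  f(a)=+1.730e-02  f'(a)=-4.593e-01  a ← 71.476146 − (+1.730e-02/-4.593e-01) = 71.513812
iter 3: u=0.861386  f(a)=+1.433e-05  f'(a)=-4.586e-01  a ← 71.513812 − (+1.433e-05/-4.586e-01) = 71.513843
iter 4: u=0.861386  f(a)=+9.834e-12  f'(a)=-4.586e-01  a ← 71.513843 − (+9.834e-12/-4.586e-01) = 71.513843
converged: |Δa| < 1e-12 after 4 iterations
sag = a·(cosh(S/(2a)) − 1) = 71.513843·(cosh(0.861386) − 1) = 28.212699
T_max/T_min = cosh(S/(2a)) = 1.394507

a=71.514 sag=28.213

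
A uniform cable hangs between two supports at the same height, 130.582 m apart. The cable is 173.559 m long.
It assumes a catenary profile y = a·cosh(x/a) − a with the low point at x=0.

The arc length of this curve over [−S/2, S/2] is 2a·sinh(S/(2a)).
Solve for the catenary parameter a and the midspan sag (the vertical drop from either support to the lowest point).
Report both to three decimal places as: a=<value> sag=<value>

a=48.602 sag=50.861

seed: a₀ = √(S³/(24(L−S))) = √(130.582³/(24·42.977)) = 46.462364
iter 1: u=1.405245  f(a)=+4.448e+00  f'(a)=-2.242e+00  a ← 46.462364 − (+4.448e+00/-2.242e+00) = 48.446493
iter 2: u=1.347693  f(a)=+3.008e-01  f'(a)=-1.948e+00  a ← 48.446493 − (+3.008e-01/-1.948e+00) = 48.600907
iter 3: u=1.343411  f(a)=+1.596e-03  f'(a)=-1.928e+00  a ← 48.600907 − (+1.596e-03/-1.928e+00) = 48.601736
iter 4: u=1.343388  f(a)=+4.548e-08  f'(a)=-1.927e+00  a ← 48.601736 − (+4.548e-08/-1.927e+00) = 48.601736
iter 5: u=1.343388  f(a)=-2.842e-14  f'(a)=-1.927e+00  a ← 48.601736 − (-2.842e-14/-1.927e+00) = 48.601736
converged: |Δa| < 1e-12 after 5 iterations
sag = a·(cosh(S/(2a)) − 1) = 48.601736·(cosh(1.343388) − 1) = 50.860872
T_max/T_min = cosh(S/(2a)) = 2.046483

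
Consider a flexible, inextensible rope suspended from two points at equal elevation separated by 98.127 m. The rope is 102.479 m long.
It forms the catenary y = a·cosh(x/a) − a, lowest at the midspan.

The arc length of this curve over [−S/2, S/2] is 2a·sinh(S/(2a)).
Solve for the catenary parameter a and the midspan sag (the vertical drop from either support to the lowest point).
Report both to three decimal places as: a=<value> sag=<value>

a=95.738 sag=12.850

seed: a₀ = √(S³/(24(L−S))) = √(98.127³/(24·4.352)) = 95.111431
iter 1: u=0.515853  f(a)=+5.827e-02  f'(a)=-9.397e-02  a ← 95.111431 − (+5.827e-02/-9.397e-02) = 95.731535
iter 2: u=0.512511  f(a)=+5.748e-04  f'(a)=-9.213e-02  a ← 95.731535 − (+5.748e-04/-9.213e-02) = 95.737774
iter 3: u=0.512478  f(a)=+5.717e-08  f'(a)=-9.211e-02  a ← 95.737774 − (+5.717e-08/-9.211e-02) = 95.737775
iter 4: u=0.512478  f(a)=+0.000e+00  f'(a)=-9.211e-02  a ← 95.737775 − (+0.000e+00/-9.211e-02) = 95.737775
converged: |Δa| < 1e-12 after 4 iterations
sag = a·(cosh(S/(2a)) − 1) = 95.737775·(cosh(0.512478) − 1) = 12.849554
T_max/T_min = cosh(S/(2a)) = 1.134216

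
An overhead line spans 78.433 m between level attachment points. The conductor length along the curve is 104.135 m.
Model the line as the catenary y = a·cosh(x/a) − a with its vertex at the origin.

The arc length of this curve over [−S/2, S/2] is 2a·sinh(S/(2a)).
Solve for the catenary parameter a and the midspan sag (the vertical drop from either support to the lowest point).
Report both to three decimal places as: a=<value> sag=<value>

a=29.250 sag=30.471

seed: a₀ = √(S³/(24(L−S))) = √(78.433³/(24·25.702)) = 27.967855
iter 1: u=1.402199  f(a)=+2.648e+00  f'(a)=-2.226e+00  a ← 27.967855 − (+2.648e+00/-2.226e+00) = 29.157743
iter 2: u=1.344977  f(a)=+1.784e-01  f'(a)=-1.935e+00  a ← 29.157743 − (+1.784e-01/-1.935e+00) = 29.249930
iter 3: u=1.340738  f(a)=+9.386e-04  f'(a)=-1.915e+00  a ← 29.249930 − (+9.386e-04/-1.915e+00) = 29.250420
iter 4: u=1.340716  f(a)=+2.629e-08  f'(a)=-1.915e+00  a ← 29.250420 − (+2.629e-08/-1.915e+00) = 29.250420
iter 5: u=1.340716  f(a)=-1.421e-14  f'(a)=-1.915e+00  a ← 29.250420 − (-1.421e-14/-1.915e+00) = 29.250420
converged: |Δa| < 1e-12 after 5 iterations
sag = a·(cosh(S/(2a)) − 1) = 29.250420·(cosh(1.340716) − 1) = 30.470695
T_max/T_min = cosh(S/(2a)) = 2.041718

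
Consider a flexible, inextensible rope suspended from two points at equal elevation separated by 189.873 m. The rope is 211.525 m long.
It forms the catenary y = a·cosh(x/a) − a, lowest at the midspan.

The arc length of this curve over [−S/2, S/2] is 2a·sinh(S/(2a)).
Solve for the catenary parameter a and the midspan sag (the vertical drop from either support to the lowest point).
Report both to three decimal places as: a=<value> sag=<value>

seed: a₀ = √(S³/(24(L−S))) = √(189.873³/(24·21.652)) = 114.773120
iter 1: u=0.827167  f(a)=+7.529e-01  f'(a)=-4.038e-01  a ← 114.773120 − (+7.529e-01/-4.038e-01) = 116.637871
iter 2: u=0.813942  f(a)=+1.874e-02  f'(a)=-3.839e-01  a ← 116.637871 − (+1.874e-02/-3.839e-01) = 116.686692
iter 3: u=0.813602  f(a)=+1.227e-05  f'(a)=-3.834e-01  a ← 116.686692 − (+1.227e-05/-3.834e-01) = 116.686724
iter 4: u=0.813602  f(a)=+5.258e-12  f'(a)=-3.834e-01  a ← 116.686724 − (+5.258e-12/-3.834e-01) = 116.686724
converged: |Δa| < 1e-12 after 4 iterations
sag = a·(cosh(S/(2a)) − 1) = 116.686724·(cosh(0.813602) − 1) = 40.798190
T_max/T_min = cosh(S/(2a)) = 1.349639

a=116.687 sag=40.798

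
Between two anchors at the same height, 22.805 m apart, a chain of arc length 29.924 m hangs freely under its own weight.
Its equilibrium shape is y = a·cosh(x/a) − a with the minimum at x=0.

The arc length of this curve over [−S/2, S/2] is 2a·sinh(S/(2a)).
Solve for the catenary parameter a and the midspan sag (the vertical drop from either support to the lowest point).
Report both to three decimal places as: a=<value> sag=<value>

seed: a₀ = √(S³/(24(L−S))) = √(22.805³/(24·7.119)) = 8.331630
iter 1: u=1.368580  f(a)=+6.972e-01  f'(a)=-2.051e+00  a ← 8.331630 − (+6.972e-01/-2.051e+00) = 8.671544
iter 2: u=1.314933  f(a)=+4.494e-02  f'(a)=-1.795e+00  a ← 8.671544 − (+4.494e-02/-1.795e+00) = 8.696586
iter 3: u=1.311147  f(a)=+2.151e-04  f'(a)=-1.777e+00  a ← 8.696586 − (+2.151e-04/-1.777e+00) = 8.696707
iter 4: u=1.311128  f(a)=+4.983e-09  f'(a)=-1.777e+00  a ← 8.696707 − (+4.983e-09/-1.777e+00) = 8.696707
iter 5: u=1.311128  f(a)=-3.553e-15  f'(a)=-1.777e+00  a ← 8.696707 − (-3.553e-15/-1.777e+00) = 8.696707
converged: |Δa| < 1e-12 after 5 iterations
sag = a·(cosh(S/(2a)) − 1) = 8.696707·(cosh(1.311128) − 1) = 8.609193
T_max/T_min = cosh(S/(2a)) = 1.989937

a=8.697 sag=8.609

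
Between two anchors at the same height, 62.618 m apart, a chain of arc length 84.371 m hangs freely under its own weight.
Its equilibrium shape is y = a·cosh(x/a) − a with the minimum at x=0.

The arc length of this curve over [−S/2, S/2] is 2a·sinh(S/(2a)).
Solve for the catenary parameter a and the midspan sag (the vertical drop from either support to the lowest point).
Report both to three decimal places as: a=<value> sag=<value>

seed: a₀ = √(S³/(24(L−S))) = √(62.618³/(24·21.753)) = 21.686206
iter 1: u=1.443729  f(a)=+2.383e+00  f'(a)=-2.457e+00  a ← 21.686206 − (+2.383e+00/-2.457e+00) = 22.656166
iter 2: u=1.381920  f(a)=+1.692e-01  f'(a)=-2.119e+00  a ← 22.656166 − (+1.692e-01/-2.119e+00) = 22.736009
iter 3: u=1.377067  f(a)=+9.972e-04  f'(a)=-2.094e+00  a ← 22.736009 − (+9.972e-04/-2.094e+00) = 22.736485
iter 4: u=1.377038  f(a)=+3.509e-08  f'(a)=-2.094e+00  a ← 22.736485 − (+3.509e-08/-2.094e+00) = 22.736485
iter 5: u=1.377038  f(a)=+1.421e-14  f'(a)=-2.094e+00  a ← 22.736485 − (+1.421e-14/-2.094e+00) = 22.736485
converged: |Δa| < 1e-12 after 5 iterations
sag = a·(cosh(S/(2a)) − 1) = 22.736485·(cosh(1.377038) − 1) = 25.185996
T_max/T_min = cosh(S/(2a)) = 2.107735

a=22.736 sag=25.186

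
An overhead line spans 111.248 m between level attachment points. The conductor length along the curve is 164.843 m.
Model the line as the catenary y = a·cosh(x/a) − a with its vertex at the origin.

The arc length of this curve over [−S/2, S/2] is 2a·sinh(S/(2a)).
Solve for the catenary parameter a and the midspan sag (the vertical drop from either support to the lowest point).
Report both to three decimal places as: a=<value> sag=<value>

seed: a₀ = √(S³/(24(L−S))) = √(111.248³/(24·53.595)) = 32.716780
iter 1: u=1.700167  f(a)=+8.301e+00  f'(a)=-4.327e+00  a ← 32.716780 − (+8.301e+00/-4.327e+00) = 34.635434
iter 2: u=1.605985  f(a)=+7.863e-01  f'(a)=-3.542e+00  a ← 34.635434 − (+7.863e-01/-3.542e+00) = 34.857384
iter 3: u=1.595759  f(a)=+8.683e-03  f'(a)=-3.465e+00  a ← 34.857384 − (+8.683e-03/-3.465e+00) = 34.859890
iter 4: u=1.595645  f(a)=+1.085e-06  f'(a)=-3.464e+00  a ← 34.859890 − (+1.085e-06/-3.464e+00) = 34.859890
iter 5: u=1.595645  f(a)=+0.000e+00  f'(a)=-3.464e+00  a ← 34.859890 − (+0.000e+00/-3.464e+00) = 34.859890
converged: |Δa| < 1e-12 after 5 iterations
sag = a·(cosh(S/(2a)) − 1) = 34.859890·(cosh(1.595645) − 1) = 54.630420
T_max/T_min = cosh(S/(2a)) = 2.567143

a=34.860 sag=54.630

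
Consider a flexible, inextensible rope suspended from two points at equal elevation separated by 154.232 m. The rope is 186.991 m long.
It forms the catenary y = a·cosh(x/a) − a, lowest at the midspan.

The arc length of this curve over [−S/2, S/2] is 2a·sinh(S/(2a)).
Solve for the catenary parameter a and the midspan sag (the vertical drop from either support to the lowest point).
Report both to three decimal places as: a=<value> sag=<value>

seed: a₀ = √(S³/(24(L−S))) = √(154.232³/(24·32.759)) = 68.311024
iter 1: u=1.128895  f(a)=+2.152e+00  f'(a)=-1.087e+00  a ← 68.311024 − (+2.152e+00/-1.087e+00) = 70.290606
iter 2: u=1.097103  f(a)=+9.708e-02  f'(a)=-9.910e-01  a ← 70.290606 − (+9.708e-02/-9.910e-01) = 70.388576
iter 3: u=1.095576  f(a)=+2.183e-04  f'(a)=-9.865e-01  a ← 70.388576 − (+2.183e-04/-9.865e-01) = 70.388797
iter 4: u=1.095572  f(a)=+1.109e-09  f'(a)=-9.865e-01  a ← 70.388797 − (+1.109e-09/-9.865e-01) = 70.388797
iter 5: u=1.095572  f(a)=+0.000e+00  f'(a)=-9.865e-01  a ← 70.388797 − (+0.000e+00/-9.865e-01) = 70.388797
converged: |Δa| < 1e-12 after 5 iterations
sag = a·(cosh(S/(2a)) − 1) = 70.388797·(cosh(1.095572) − 1) = 46.641076
T_max/T_min = cosh(S/(2a)) = 1.662621

a=70.389 sag=46.641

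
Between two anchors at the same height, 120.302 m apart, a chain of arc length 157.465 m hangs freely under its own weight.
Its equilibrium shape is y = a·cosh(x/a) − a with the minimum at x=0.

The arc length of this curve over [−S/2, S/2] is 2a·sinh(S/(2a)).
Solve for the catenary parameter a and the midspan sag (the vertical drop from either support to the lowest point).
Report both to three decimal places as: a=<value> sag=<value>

a=46.099 sag=45.136

seed: a₀ = √(S³/(24(L−S))) = √(120.302³/(24·37.163)) = 44.182295
iter 1: u=1.361428  f(a)=+3.600e+00  f'(a)=-2.015e+00  a ← 44.182295 − (+3.600e+00/-2.015e+00) = 45.968529
iter 2: u=1.308526  f(a)=+2.298e-01  f'(a)=-1.766e+00  a ← 45.968529 − (+2.298e-01/-1.766e+00) = 46.098702
iter 3: u=1.304831  f(a)=+1.078e-03  f'(a)=-1.749e+00  a ← 46.098702 − (+1.078e-03/-1.749e+00) = 46.099318
iter 4: u=1.304813  f(a)=+2.396e-08  f'(a)=-1.749e+00  a ← 46.099318 − (+2.396e-08/-1.749e+00) = 46.099318
iter 5: u=1.304813  f(a)=+2.842e-14  f'(a)=-1.749e+00  a ← 46.099318 − (+2.842e-14/-1.749e+00) = 46.099318
converged: |Δa| < 1e-12 after 5 iterations
sag = a·(cosh(S/(2a)) − 1) = 46.099318·(cosh(1.304813) − 1) = 45.136386
T_max/T_min = cosh(S/(2a)) = 1.979112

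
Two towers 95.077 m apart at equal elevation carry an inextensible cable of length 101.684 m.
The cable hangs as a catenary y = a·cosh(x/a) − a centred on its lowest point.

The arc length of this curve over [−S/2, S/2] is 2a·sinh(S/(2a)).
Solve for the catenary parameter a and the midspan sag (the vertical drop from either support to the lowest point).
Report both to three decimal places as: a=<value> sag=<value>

a=74.377 sag=15.717

seed: a₀ = √(S³/(24(L−S))) = √(95.077³/(24·6.607)) = 73.621630
iter 1: u=0.645714  f(a)=+1.391e-01  f'(a)=-1.871e-01  a ← 73.621630 − (+1.391e-01/-1.871e-01) = 74.365230
iter 2: u=0.639257  f(a)=+2.136e-03  f'(a)=-1.814e-01  a ← 74.365230 − (+2.136e-03/-1.814e-01) = 74.377005
iter 3: u=0.639156  f(a)=+5.208e-07  f'(a)=-1.813e-01  a ← 74.377005 − (+5.208e-07/-1.813e-01) = 74.377008
iter 4: u=0.639156  f(a)=+2.842e-14  f'(a)=-1.813e-01  a ← 74.377008 − (+2.842e-14/-1.813e-01) = 74.377008
converged: |Δa| < 1e-12 after 4 iterations
sag = a·(cosh(S/(2a)) − 1) = 74.377008·(cosh(0.639156) − 1) = 15.716545
T_max/T_min = cosh(S/(2a)) = 1.211309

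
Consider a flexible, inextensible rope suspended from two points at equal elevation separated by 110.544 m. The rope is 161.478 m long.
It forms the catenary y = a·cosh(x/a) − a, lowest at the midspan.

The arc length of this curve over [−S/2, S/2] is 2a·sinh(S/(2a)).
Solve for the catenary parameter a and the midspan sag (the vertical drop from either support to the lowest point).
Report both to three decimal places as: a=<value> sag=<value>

a=35.333 sag=52.799

seed: a₀ = √(S³/(24(L−S))) = √(110.544³/(24·50.934)) = 33.242467
iter 1: u=1.662692  f(a)=+7.522e+00  f'(a)=-4.000e+00  a ← 33.242467 − (+7.522e+00/-4.000e+00) = 35.123180
iter 2: u=1.573662  f(a)=+6.856e-01  f'(a)=-3.301e+00  a ← 35.123180 − (+6.856e-01/-3.301e+00) = 35.330867
iter 3: u=1.564411  f(a)=+6.956e-03  f'(a)=-3.234e+00  a ← 35.330867 − (+6.956e-03/-3.234e+00) = 35.333018
iter 4: u=1.564316  f(a)=+7.322e-07  f'(a)=-3.234e+00  a ← 35.333018 − (+7.322e-07/-3.234e+00) = 35.333018
iter 5: u=1.564316  f(a)=+2.842e-14  f'(a)=-3.234e+00  a ← 35.333018 − (+2.842e-14/-3.234e+00) = 35.333018
converged: |Δa| < 1e-12 after 5 iterations
sag = a·(cosh(S/(2a)) − 1) = 35.333018·(cosh(1.564316) − 1) = 52.798749
T_max/T_min = cosh(S/(2a)) = 2.494318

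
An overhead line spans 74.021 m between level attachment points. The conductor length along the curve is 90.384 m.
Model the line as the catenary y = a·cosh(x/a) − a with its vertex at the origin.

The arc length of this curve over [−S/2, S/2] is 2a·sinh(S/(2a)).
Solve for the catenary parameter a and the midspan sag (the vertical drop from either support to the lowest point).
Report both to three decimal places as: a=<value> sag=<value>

a=33.152 sag=22.896

seed: a₀ = √(S³/(24(L−S))) = √(74.021³/(24·16.363)) = 32.136260
iter 1: u=1.151674  f(a)=+1.120e+00  f'(a)=-1.160e+00  a ← 32.136260 − (+1.120e+00/-1.160e+00) = 33.101851
iter 2: u=1.118079  f(a)=+5.246e-02  f'(a)=-1.054e+00  a ← 33.101851 − (+5.246e-02/-1.054e+00) = 33.151645
iter 3: u=1.116400  f(a)=+1.276e-04  f'(a)=-1.048e+00  a ← 33.151645 − (+1.276e-04/-1.048e+00) = 33.151767
iter 4: u=1.116396  f(a)=+7.594e-10  f'(a)=-1.048e+00  a ← 33.151767 − (+7.594e-10/-1.048e+00) = 33.151767
iter 5: u=1.116396  f(a)=+1.421e-14  f'(a)=-1.048e+00  a ← 33.151767 − (+1.421e-14/-1.048e+00) = 33.151767
converged: |Δa| < 1e-12 after 5 iterations
sag = a·(cosh(S/(2a)) − 1) = 33.151767·(cosh(1.116396) − 1) = 22.896039
T_max/T_min = cosh(S/(2a)) = 1.690643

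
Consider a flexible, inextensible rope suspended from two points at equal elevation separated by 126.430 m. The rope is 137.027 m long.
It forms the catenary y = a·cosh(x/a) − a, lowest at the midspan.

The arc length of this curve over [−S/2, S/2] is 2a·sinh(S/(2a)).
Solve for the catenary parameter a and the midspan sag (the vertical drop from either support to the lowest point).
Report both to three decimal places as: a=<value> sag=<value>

a=90.241 sag=23.062

seed: a₀ = √(S³/(24(L−S))) = √(126.430³/(24·10.597)) = 89.141127
iter 1: u=0.709156  f(a)=+2.697e-01  f'(a)=-2.499e-01  a ← 89.141127 − (+2.697e-01/-2.499e-01) = 90.220126
iter 2: u=0.700675  f(a)=+4.975e-03  f'(a)=-2.408e-01  a ← 90.220126 − (+4.975e-03/-2.408e-01) = 90.240786
iter 3: u=0.700515  f(a)=+1.763e-06  f'(a)=-2.406e-01  a ← 90.240786 − (+1.763e-06/-2.406e-01) = 90.240794
iter 4: u=0.700515  f(a)=+1.990e-13  f'(a)=-2.406e-01  a ← 90.240794 − (+1.990e-13/-2.406e-01) = 90.240794
converged: |Δa| < 1e-12 after 4 iterations
sag = a·(cosh(S/(2a)) − 1) = 90.240794·(cosh(0.700515) − 1) = 23.061901
T_max/T_min = cosh(S/(2a)) = 1.255560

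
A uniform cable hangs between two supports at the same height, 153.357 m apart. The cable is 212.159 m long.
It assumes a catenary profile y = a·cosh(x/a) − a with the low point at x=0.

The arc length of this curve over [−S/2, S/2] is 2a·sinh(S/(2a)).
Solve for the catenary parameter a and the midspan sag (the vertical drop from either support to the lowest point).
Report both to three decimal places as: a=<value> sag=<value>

seed: a₀ = √(S³/(24(L−S))) = √(153.357³/(24·58.802)) = 50.553792
iter 1: u=1.516770  f(a)=+7.147e+00  f'(a)=-2.907e+00  a ← 50.553792 − (+7.147e+00/-2.907e+00) = 53.011852
iter 2: u=1.446441  f(a)=+5.543e-01  f'(a)=-2.472e+00  a ← 53.011852 − (+5.543e-01/-2.472e+00) = 53.236047
iter 3: u=1.440349  f(a)=+3.954e-03  f'(a)=-2.437e+00  a ← 53.236047 − (+3.954e-03/-2.437e+00) = 53.237669
iter 4: u=1.440305  f(a)=+2.044e-07  f'(a)=-2.437e+00  a ← 53.237669 − (+2.044e-07/-2.437e+00) = 53.237669
iter 5: u=1.440305  f(a)=+2.842e-14  f'(a)=-2.437e+00  a ← 53.237669 − (+2.842e-14/-2.437e+00) = 53.237669
converged: |Δa| < 1e-12 after 5 iterations
sag = a·(cosh(S/(2a)) − 1) = 53.237669·(cosh(1.440305) − 1) = 65.451461
T_max/T_min = cosh(S/(2a)) = 2.229420

a=53.238 sag=65.451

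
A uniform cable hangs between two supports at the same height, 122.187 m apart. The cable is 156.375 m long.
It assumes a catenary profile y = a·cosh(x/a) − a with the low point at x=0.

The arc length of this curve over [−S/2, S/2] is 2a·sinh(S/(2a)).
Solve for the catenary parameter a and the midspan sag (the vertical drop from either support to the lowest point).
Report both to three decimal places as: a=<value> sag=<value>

seed: a₀ = √(S³/(24(L−S))) = √(122.187³/(24·34.188)) = 47.151448
iter 1: u=1.295687  f(a)=+2.987e+00  f'(a)=-1.709e+00  a ← 47.151448 − (+2.987e+00/-1.709e+00) = 48.899718
iter 2: u=1.249363  f(a)=+1.742e-01  f'(a)=-1.515e+00  a ← 48.899718 − (+1.742e-01/-1.515e+00) = 49.014710
iter 3: u=1.246432  f(a)=+6.733e-04  f'(a)=-1.503e+00  a ← 49.014710 − (+6.733e-04/-1.503e+00) = 49.015158
iter 4: u=1.246421  f(a)=+1.015e-08  f'(a)=-1.503e+00  a ← 49.015158 − (+1.015e-08/-1.503e+00) = 49.015158
iter 5: u=1.246421  f(a)=-2.842e-14  f'(a)=-1.503e+00  a ← 49.015158 − (-2.842e-14/-1.503e+00) = 49.015158
converged: |Δa| < 1e-12 after 5 iterations
sag = a·(cosh(S/(2a)) − 1) = 49.015158·(cosh(1.246421) − 1) = 43.265777
T_max/T_min = cosh(S/(2a)) = 1.882702

a=49.015 sag=43.266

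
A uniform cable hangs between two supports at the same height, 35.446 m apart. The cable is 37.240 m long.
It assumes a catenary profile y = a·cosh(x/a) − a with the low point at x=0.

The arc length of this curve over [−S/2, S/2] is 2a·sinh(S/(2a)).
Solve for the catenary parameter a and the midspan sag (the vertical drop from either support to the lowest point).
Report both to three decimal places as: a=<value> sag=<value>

seed: a₀ = √(S³/(24(L−S))) = √(35.446³/(24·1.794)) = 32.161331
iter 1: u=0.551066  f(a)=+2.744e-02  f'(a)=-1.150e-01  a ← 32.161331 − (+2.744e-02/-1.150e-01) = 32.399942
iter 2: u=0.547007  f(a)=+3.083e-04  f'(a)=-1.124e-01  a ← 32.399942 − (+3.083e-04/-1.124e-01) = 32.402685
iter 3: u=0.546961  f(a)=+3.993e-08  f'(a)=-1.124e-01  a ← 32.402685 − (+3.993e-08/-1.124e-01) = 32.402685
iter 4: u=0.546961  f(a)=+7.105e-15  f'(a)=-1.124e-01  a ← 32.402685 − (+7.105e-15/-1.124e-01) = 32.402685
converged: |Δa| < 1e-12 after 4 iterations
sag = a·(cosh(S/(2a)) − 1) = 32.402685·(cosh(0.546961) − 1) = 4.968941
T_max/T_min = cosh(S/(2a)) = 1.153350

a=32.403 sag=4.969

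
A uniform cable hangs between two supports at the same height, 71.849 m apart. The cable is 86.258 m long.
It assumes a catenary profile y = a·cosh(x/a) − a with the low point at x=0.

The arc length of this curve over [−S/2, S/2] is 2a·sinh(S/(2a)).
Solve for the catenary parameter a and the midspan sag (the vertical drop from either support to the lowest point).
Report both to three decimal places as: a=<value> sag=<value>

seed: a₀ = √(S³/(24(L−S))) = √(71.849³/(24·14.409)) = 32.749792
iter 1: u=1.096938  f(a)=+8.922e-01  f'(a)=-9.905e-01  a ← 32.749792 − (+8.922e-01/-9.905e-01) = 33.650522
iter 2: u=1.067576  f(a)=+3.813e-02  f'(a)=-9.075e-01  a ← 33.650522 − (+3.813e-02/-9.075e-01) = 33.692542
iter 3: u=1.066245  f(a)=+7.654e-05  f'(a)=-9.038e-01  a ← 33.692542 − (+7.654e-05/-9.038e-01) = 33.692627
iter 4: u=1.066242  f(a)=+3.097e-10  f'(a)=-9.038e-01  a ← 33.692627 − (+3.097e-10/-9.038e-01) = 33.692627
iter 5: u=1.066242  f(a)=-1.421e-14  f'(a)=-9.038e-01  a ← 33.692627 − (-1.421e-14/-9.038e-01) = 33.692627
converged: |Δa| < 1e-12 after 5 iterations
sag = a·(cosh(S/(2a)) − 1) = 33.692627·(cosh(1.066242) − 1) = 21.036741
T_max/T_min = cosh(S/(2a)) = 1.624372

a=33.693 sag=21.037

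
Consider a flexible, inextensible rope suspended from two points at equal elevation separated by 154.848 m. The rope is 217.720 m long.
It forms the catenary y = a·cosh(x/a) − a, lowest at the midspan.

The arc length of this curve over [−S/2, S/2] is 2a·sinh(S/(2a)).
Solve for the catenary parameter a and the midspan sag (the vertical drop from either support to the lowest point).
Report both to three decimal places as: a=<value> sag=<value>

a=52.382 sag=68.425

seed: a₀ = √(S³/(24(L−S))) = √(154.848³/(24·62.872)) = 49.604850
iter 1: u=1.560815  f(a)=+8.118e+00  f'(a)=-3.209e+00  a ← 49.604850 − (+8.118e+00/-3.209e+00) = 52.134814
iter 2: u=1.485073  f(a)=+6.624e-01  f'(a)=-2.705e+00  a ← 52.134814 − (+6.624e-01/-2.705e+00) = 52.379728
iter 3: u=1.478129  f(a)=+5.276e-03  f'(a)=-2.662e+00  a ← 52.379728 − (+5.276e-03/-2.662e+00) = 52.381710
iter 4: u=1.478073  f(a)=+3.406e-07  f'(a)=-2.661e+00  a ← 52.381710 − (+3.406e-07/-2.661e+00) = 52.381710
iter 5: u=1.478073  f(a)=+0.000e+00  f'(a)=-2.661e+00  a ← 52.381710 − (+0.000e+00/-2.661e+00) = 52.381710
converged: |Δa| < 1e-12 after 5 iterations
sag = a·(cosh(S/(2a)) − 1) = 52.381710·(cosh(1.478073) − 1) = 68.425339
T_max/T_min = cosh(S/(2a)) = 2.306283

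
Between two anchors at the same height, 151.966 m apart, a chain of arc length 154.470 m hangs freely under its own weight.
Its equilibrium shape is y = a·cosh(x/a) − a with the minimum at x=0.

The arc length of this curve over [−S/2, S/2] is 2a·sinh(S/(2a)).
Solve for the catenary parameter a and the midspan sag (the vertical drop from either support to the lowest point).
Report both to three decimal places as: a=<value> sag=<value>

seed: a₀ = √(S³/(24(L−S))) = √(151.966³/(24·2.504)) = 241.655601
iter 1: u=0.314427  f(a)=+1.241e-02  f'(a)=-2.093e-02  a ← 241.655601 − (+1.241e-02/-2.093e-02) = 242.248405
iter 2: u=0.313657  f(a)=+4.580e-05  f'(a)=-2.078e-02  a ← 242.248405 − (+4.580e-05/-2.078e-02) = 242.250609
iter 3: u=0.313655  f(a)=+6.293e-10  f'(a)=-2.077e-02  a ← 242.250609 − (+6.293e-10/-2.077e-02) = 242.250609
iter 4: u=0.313655  f(a)=-2.842e-14  f'(a)=-2.077e-02  a ← 242.250609 − (-2.842e-14/-2.077e-02) = 242.250609
converged: |Δa| < 1e-12 after 4 iterations
sag = a·(cosh(S/(2a)) − 1) = 242.250609·(cosh(0.313655) − 1) = 12.014219
T_max/T_min = cosh(S/(2a)) = 1.049594

a=242.251 sag=12.014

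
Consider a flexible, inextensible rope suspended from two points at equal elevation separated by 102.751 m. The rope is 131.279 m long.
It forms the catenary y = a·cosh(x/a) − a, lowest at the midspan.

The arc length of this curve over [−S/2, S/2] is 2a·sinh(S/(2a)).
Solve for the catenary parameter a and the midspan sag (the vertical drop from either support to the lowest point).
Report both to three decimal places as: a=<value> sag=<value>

seed: a₀ = √(S³/(24(L−S))) = √(102.751³/(24·28.528)) = 39.805016
iter 1: u=1.290679  f(a)=+2.473e+00  f'(a)=-1.687e+00  a ← 39.805016 − (+2.473e+00/-1.687e+00) = 41.270869
iter 2: u=1.244837  f(a)=+1.431e-01  f'(a)=-1.497e+00  a ← 41.270869 − (+1.431e-01/-1.497e+00) = 41.366516
iter 3: u=1.241959  f(a)=+5.450e-04  f'(a)=-1.485e+00  a ← 41.366516 − (+5.450e-04/-1.485e+00) = 41.366883
iter 4: u=1.241948  f(a)=+7.967e-09  f'(a)=-1.485e+00  a ← 41.366883 − (+7.967e-09/-1.485e+00) = 41.366883
iter 5: u=1.241948  f(a)=-2.842e-14  f'(a)=-1.485e+00  a ← 41.366883 − (-2.842e-14/-1.485e+00) = 41.366883
converged: |Δa| < 1e-12 after 5 iterations
sag = a·(cosh(S/(2a)) − 1) = 41.366883·(cosh(1.241948) − 1) = 36.220249
T_max/T_min = cosh(S/(2a)) = 1.875586

a=41.367 sag=36.220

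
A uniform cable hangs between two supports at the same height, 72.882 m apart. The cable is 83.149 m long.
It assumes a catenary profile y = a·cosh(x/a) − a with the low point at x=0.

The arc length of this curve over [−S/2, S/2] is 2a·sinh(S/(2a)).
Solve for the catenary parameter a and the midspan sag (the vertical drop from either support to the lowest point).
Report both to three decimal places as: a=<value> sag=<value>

seed: a₀ = √(S³/(24(L−S))) = √(72.882³/(24·10.267)) = 39.637205
iter 1: u=0.919364  f(a)=+4.427e-01  f'(a)=-5.632e-01  a ← 39.637205 − (+4.427e-01/-5.632e-01) = 40.423339
iter 2: u=0.901484  f(a)=+1.351e-02  f'(a)=-5.293e-01  a ← 40.423339 − (+1.351e-02/-5.293e-01) = 40.448873
iter 3: u=0.900915  f(a)=+1.347e-05  f'(a)=-5.282e-01  a ← 40.448873 − (+1.347e-05/-5.282e-01) = 40.448899
iter 4: u=0.900915  f(a)=+1.342e-11  f'(a)=-5.282e-01  a ← 40.448899 − (+1.342e-11/-5.282e-01) = 40.448899
converged: |Δa| < 1e-12 after 4 iterations
sag = a·(cosh(S/(2a)) − 1) = 40.448899·(cosh(0.900915) − 1) = 17.555864
T_max/T_min = cosh(S/(2a)) = 1.434026

a=40.449 sag=17.556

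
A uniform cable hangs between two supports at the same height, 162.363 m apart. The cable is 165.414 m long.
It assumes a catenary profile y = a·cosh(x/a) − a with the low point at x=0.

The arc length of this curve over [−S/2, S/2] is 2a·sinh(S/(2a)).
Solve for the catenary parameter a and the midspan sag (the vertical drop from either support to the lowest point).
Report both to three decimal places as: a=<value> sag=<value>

seed: a₀ = √(S³/(24(L−S))) = √(162.363³/(24·3.051)) = 241.770816
iter 1: u=0.335779  f(a)=+1.725e-02  f'(a)=-2.552e-02  a ← 241.770816 − (+1.725e-02/-2.552e-02) = 242.446475
iter 2: u=0.334843  f(a)=+7.256e-05  f'(a)=-2.531e-02  a ← 242.446475 − (+7.256e-05/-2.531e-02) = 242.449342
iter 3: u=0.334839  f(a)=+1.297e-09  f'(a)=-2.531e-02  a ← 242.449342 − (+1.297e-09/-2.531e-02) = 242.449342
iter 4: u=0.334839  f(a)=-2.842e-14  f'(a)=-2.531e-02  a ← 242.449342 − (-2.842e-14/-2.531e-02) = 242.449342
converged: |Δa| < 1e-12 after 4 iterations
sag = a·(cosh(S/(2a)) − 1) = 242.449342·(cosh(0.334839) − 1) = 13.718828
T_max/T_min = cosh(S/(2a)) = 1.056584

a=242.449 sag=13.719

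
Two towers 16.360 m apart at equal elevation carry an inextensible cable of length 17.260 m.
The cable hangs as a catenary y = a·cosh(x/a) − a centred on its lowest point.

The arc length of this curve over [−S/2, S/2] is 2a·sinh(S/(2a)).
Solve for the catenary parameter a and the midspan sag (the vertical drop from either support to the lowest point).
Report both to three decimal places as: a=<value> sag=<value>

a=14.354 sag=2.395

seed: a₀ = √(S³/(24(L−S))) = √(16.360³/(24·0.900)) = 14.237970
iter 1: u=0.574520  f(a)=+1.497e-02  f'(a)=-1.306e-01  a ← 14.237970 − (+1.497e-02/-1.306e-01) = 14.352560
iter 2: u=0.569933  f(a)=+1.827e-04  f'(a)=-1.275e-01  a ← 14.352560 − (+1.827e-04/-1.275e-01) = 14.353993
iter 3: u=0.569876  f(a)=+2.794e-08  f'(a)=-1.274e-01  a ← 14.353993 − (+2.794e-08/-1.274e-01) = 14.353993
iter 4: u=0.569876  f(a)=+3.553e-15  f'(a)=-1.274e-01  a ← 14.353993 − (+3.553e-15/-1.274e-01) = 14.353993
converged: |Δa| < 1e-12 after 4 iterations
sag = a·(cosh(S/(2a)) − 1) = 14.353993·(cosh(0.569876) − 1) = 2.394560
T_max/T_min = cosh(S/(2a)) = 1.166822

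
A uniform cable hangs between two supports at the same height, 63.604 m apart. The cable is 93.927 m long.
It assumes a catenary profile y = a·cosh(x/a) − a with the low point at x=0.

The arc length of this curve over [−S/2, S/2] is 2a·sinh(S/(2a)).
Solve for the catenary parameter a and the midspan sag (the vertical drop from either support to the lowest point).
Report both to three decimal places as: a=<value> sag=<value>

a=20.023 sag=31.031

seed: a₀ = √(S³/(24(L−S))) = √(63.604³/(24·30.323)) = 18.803337
iter 1: u=1.691296  f(a)=+4.644e+00  f'(a)=-4.247e+00  a ← 18.803337 − (+4.644e+00/-4.247e+00) = 19.896824
iter 2: u=1.598346  f(a)=+4.360e-01  f'(a)=-3.484e+00  a ← 19.896824 − (+4.360e-01/-3.484e+00) = 20.021947
iter 3: u=1.588357  f(a)=+4.720e-03  f'(a)=-3.409e+00  a ← 20.021947 − (+4.720e-03/-3.409e+00) = 20.023331
iter 4: u=1.588247  f(a)=+5.665e-07  f'(a)=-3.408e+00  a ← 20.023331 − (+5.665e-07/-3.408e+00) = 20.023332
iter 5: u=1.588247  f(a)=+0.000e+00  f'(a)=-3.408e+00  a ← 20.023332 − (+0.000e+00/-3.408e+00) = 20.023332
converged: |Δa| < 1e-12 after 5 iterations
sag = a·(cosh(S/(2a)) − 1) = 20.023332·(cosh(1.588247) − 1) = 31.030602
T_max/T_min = cosh(S/(2a)) = 2.549722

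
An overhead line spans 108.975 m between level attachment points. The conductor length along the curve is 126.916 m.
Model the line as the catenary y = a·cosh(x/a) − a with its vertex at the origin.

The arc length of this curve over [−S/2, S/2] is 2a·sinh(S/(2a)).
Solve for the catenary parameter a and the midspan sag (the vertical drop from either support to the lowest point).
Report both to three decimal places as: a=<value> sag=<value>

a=56.128 sag=28.591

seed: a₀ = √(S³/(24(L−S))) = √(108.975³/(24·17.941)) = 54.822820
iter 1: u=0.993884  f(a)=+9.072e-01  f'(a)=-7.215e-01  a ← 54.822820 − (+9.072e-01/-7.215e-01) = 56.080282
iter 2: u=0.971598  f(a)=+3.215e-02  f'(a)=-6.712e-01  a ← 56.080282 − (+3.215e-02/-6.712e-01) = 56.128188
iter 3: u=0.970769  f(a)=+4.367e-05  f'(a)=-6.693e-01  a ← 56.128188 − (+4.367e-05/-6.693e-01) = 56.128253
iter 4: u=0.970768  f(a)=+8.083e-11  f'(a)=-6.693e-01  a ← 56.128253 − (+8.083e-11/-6.693e-01) = 56.128253
iter 5: u=0.970768  f(a)=+0.000e+00  f'(a)=-6.693e-01  a ← 56.128253 − (+0.000e+00/-6.693e-01) = 56.128253
converged: |Δa| < 1e-12 after 5 iterations
sag = a·(cosh(S/(2a)) − 1) = 56.128253·(cosh(0.970768) − 1) = 28.590685
T_max/T_min = cosh(S/(2a)) = 1.509381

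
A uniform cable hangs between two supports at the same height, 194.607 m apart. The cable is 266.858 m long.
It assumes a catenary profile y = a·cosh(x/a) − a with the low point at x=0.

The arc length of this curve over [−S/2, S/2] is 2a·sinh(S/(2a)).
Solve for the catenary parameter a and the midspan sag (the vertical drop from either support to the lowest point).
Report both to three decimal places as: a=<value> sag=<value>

a=68.553 sag=81.456

seed: a₀ = √(S³/(24(L−S))) = √(194.607³/(24·72.251)) = 65.194376
iter 1: u=1.492514  f(a)=+8.488e+00  f'(a)=-2.751e+00  a ← 65.194376 − (+8.488e+00/-2.751e+00) = 68.279468
iter 2: u=1.425077  f(a)=+6.397e-01  f'(a)=-2.351e+00  a ← 68.279468 − (+6.397e-01/-2.351e+00) = 68.551576
iter 3: u=1.419420  f(a)=+4.288e-03  f'(a)=-2.319e+00  a ← 68.551576 − (+4.288e-03/-2.319e+00) = 68.553425
iter 4: u=1.419382  f(a)=+1.955e-07  f'(a)=-2.319e+00  a ← 68.553425 − (+1.955e-07/-2.319e+00) = 68.553425
iter 5: u=1.419382  f(a)=+5.684e-14  f'(a)=-2.319e+00  a ← 68.553425 − (+5.684e-14/-2.319e+00) = 68.553425
converged: |Δa| < 1e-12 after 5 iterations
sag = a·(cosh(S/(2a)) − 1) = 68.553425·(cosh(1.419382) − 1) = 81.456142
T_max/T_min = cosh(S/(2a)) = 2.188214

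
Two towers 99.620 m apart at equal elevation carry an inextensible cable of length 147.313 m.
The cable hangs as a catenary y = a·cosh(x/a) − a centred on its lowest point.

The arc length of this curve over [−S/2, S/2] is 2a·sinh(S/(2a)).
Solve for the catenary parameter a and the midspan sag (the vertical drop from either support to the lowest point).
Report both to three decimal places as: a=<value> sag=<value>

seed: a₀ = √(S³/(24(L−S))) = √(99.620³/(24·47.693)) = 29.389139
iter 1: u=1.694844  f(a)=+7.338e+00  f'(a)=-4.279e+00  a ← 29.389139 − (+7.338e+00/-4.279e+00) = 31.103995
iter 2: u=1.601402  f(a)=+6.913e-01  f'(a)=-3.507e+00  a ← 31.103995 − (+6.913e-01/-3.507e+00) = 31.301077
iter 3: u=1.591319  f(a)=+7.544e-03  f'(a)=-3.431e+00  a ← 31.301077 − (+7.544e-03/-3.431e+00) = 31.303275
iter 4: u=1.591207  f(a)=+9.201e-07  f'(a)=-3.430e+00  a ← 31.303275 − (+9.201e-07/-3.430e+00) = 31.303276
iter 5: u=1.591207  f(a)=+5.684e-14  f'(a)=-3.430e+00  a ← 31.303276 − (+5.684e-14/-3.430e+00) = 31.303276
converged: |Δa| < 1e-12 after 5 iterations
sag = a·(cosh(S/(2a)) − 1) = 31.303276·(cosh(1.591207) − 1) = 48.729062
T_max/T_min = cosh(S/(2a)) = 2.556676

a=31.303 sag=48.729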